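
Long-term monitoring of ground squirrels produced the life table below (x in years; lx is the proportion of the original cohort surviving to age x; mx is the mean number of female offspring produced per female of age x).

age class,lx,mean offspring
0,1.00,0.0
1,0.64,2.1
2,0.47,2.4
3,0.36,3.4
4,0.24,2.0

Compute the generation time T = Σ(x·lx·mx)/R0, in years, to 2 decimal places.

lx·mx: 0, 1.344, 1.128, 1.224, 0.48 → R0 = 4.176
x·lx·mx: 0, 1.344, 2.256, 3.672, 1.92 → Σ = 9.192
T = 9.192 / 4.176 = 2.201149… → 2.20

2.20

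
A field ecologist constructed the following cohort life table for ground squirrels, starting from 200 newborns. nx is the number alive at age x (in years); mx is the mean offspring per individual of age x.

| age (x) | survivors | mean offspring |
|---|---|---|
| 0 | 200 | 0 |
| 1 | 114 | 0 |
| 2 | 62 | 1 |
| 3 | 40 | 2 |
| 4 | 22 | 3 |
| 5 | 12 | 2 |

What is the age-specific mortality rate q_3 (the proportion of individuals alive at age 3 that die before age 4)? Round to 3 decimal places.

lx = nx/n0 = nx/200: 1, 0.57, 0.31, 0.2, 0.11, 0.06
q_3 = (l_3 − l_4) / l_3 = (0.2 − 0.11) / 0.2
     = 0.09 / 0.2 = 0.45 → 0.450

0.450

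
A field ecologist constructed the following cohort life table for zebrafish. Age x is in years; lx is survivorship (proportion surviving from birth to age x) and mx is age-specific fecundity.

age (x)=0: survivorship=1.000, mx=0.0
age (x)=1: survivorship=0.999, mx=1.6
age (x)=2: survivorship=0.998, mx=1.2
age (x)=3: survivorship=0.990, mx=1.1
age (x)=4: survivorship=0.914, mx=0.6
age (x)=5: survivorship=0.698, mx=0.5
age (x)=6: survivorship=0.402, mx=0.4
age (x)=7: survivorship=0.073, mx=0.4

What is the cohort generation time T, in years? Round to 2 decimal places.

lx·mx: 0, 1.5984, 1.1976, 1.089, 0.5484, 0.349, 0.1608, 0.0292 → R0 = 4.9724
x·lx·mx: 0, 1.5984, 2.3952, 3.267, 2.1936, 1.745, 0.9648, 0.2044 → Σ = 12.3684
T = 12.3684 / 4.9724 = 2.487411… → 2.49

2.49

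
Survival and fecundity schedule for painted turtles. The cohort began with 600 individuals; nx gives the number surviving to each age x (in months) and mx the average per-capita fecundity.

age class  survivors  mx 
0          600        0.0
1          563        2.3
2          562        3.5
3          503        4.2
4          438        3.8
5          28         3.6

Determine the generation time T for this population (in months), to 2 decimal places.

lx = nx/n0 = nx/600: 1, 0.93833…, 0.93667…, 0.83833…, 0.73, 0.04667…
lx·mx: 0, 2.158167…, 3.278333…, 3.521…, 2.774, 0.168… → R0 = 11.8995…
x·lx·mx: 0, 2.158167…, 6.556667…, 10.563…, 11.096, 0.84… → Σ = 31.213833…
T = 31.213833… / 11.8995… = 2.623121… → 2.62

2.62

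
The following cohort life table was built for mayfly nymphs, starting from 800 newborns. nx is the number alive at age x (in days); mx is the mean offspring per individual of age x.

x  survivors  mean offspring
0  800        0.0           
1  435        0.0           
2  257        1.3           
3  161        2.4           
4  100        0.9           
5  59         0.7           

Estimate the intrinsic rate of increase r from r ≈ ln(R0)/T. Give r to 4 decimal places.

0.0223

lx = nx/n0 = nx/800: 1, 0.54375, 0.32125, 0.20125, 0.125, 0.07375
R0 = Σ lx·mx = 0 + 0 + 0.41763… + 0.483… + 0.1125 + 0.05163… = 1.06475
Σ x·lx·mx = 2.992375; T = 2.992375/1.06475 = 2.8104…
r ≈ ln(R0)/T = ln(1.06475)/2.8104… = 0.022324… → 0.0223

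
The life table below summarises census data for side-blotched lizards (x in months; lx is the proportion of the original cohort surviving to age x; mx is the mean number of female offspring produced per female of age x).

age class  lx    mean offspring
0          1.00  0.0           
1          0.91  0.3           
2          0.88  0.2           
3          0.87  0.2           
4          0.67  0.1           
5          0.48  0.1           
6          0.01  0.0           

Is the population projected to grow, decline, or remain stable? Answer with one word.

declining

R0 = Σ lx·mx = 0 + 0.273 + 0.176 + 0.174 + 0.067 + 0.048 + 0 = 0.738
R0 < 1, so the population is declining.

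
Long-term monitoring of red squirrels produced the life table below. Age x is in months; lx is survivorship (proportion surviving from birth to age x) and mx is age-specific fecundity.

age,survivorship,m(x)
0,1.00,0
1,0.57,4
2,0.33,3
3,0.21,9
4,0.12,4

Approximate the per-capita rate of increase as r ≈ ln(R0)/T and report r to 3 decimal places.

0.823

R0 = Σ lx·mx = 0 + 2.28 + 0.99 + 1.89 + 0.48 = 5.64
Σ x·lx·mx = 11.85; T = 11.85/5.64 = 2.10106…
r ≈ ln(R0)/T = ln(5.64)/2.10106… = 0.82334… → 0.823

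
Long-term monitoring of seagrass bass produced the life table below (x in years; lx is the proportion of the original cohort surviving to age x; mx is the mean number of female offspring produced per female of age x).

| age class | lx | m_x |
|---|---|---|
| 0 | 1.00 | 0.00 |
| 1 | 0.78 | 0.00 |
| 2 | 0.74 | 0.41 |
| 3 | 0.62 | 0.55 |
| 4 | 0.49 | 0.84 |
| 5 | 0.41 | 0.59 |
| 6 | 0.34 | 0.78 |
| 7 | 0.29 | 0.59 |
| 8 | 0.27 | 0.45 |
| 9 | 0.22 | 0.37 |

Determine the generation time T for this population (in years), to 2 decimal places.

lx·mx: 0, 0, 0.3034, 0.341, 0.4116, 0.2419, 0.2652, 0.1711, 0.1215, 0.0814 → R0 = 1.9371
x·lx·mx: 0, 0, 0.6068, 1.023, 1.6464, 1.2095, 1.5912, 1.1977, 0.972, 0.7326 → Σ = 8.9792
T = 8.9792 / 1.9371 = 4.635383… → 4.64

4.64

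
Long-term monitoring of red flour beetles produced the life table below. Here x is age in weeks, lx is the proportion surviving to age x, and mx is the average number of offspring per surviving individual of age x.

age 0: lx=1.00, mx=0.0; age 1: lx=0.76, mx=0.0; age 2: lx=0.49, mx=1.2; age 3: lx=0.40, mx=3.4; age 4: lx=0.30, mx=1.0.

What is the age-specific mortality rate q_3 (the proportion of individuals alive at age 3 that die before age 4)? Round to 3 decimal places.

0.250

q_3 = (l_3 − l_4) / l_3 = (0.4 − 0.3) / 0.4
     = 0.1 / 0.4 = 0.25 → 0.250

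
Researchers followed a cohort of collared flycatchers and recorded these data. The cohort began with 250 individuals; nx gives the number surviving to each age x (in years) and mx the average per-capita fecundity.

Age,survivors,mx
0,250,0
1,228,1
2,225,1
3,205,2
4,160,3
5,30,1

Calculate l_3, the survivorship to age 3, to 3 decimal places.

0.820

l_3 = n_3/n_0 = 205/250 = 0.82 → 0.820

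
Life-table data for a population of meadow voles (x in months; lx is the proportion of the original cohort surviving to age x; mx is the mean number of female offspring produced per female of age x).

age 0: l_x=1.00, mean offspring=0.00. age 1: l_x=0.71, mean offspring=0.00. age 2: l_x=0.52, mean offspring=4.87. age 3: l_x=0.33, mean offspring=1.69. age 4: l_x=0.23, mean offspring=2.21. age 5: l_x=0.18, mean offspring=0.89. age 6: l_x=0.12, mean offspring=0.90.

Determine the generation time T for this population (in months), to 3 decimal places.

2.643

lx·mx: 0, 0, 2.5324, 0.5577, 0.5083, 0.1602, 0.108 → R0 = 3.8666
x·lx·mx: 0, 0, 5.0648, 1.6731, 2.0332, 0.801, 0.648 → Σ = 10.2201
T = 10.2201 / 3.8666 = 2.643175… → 2.643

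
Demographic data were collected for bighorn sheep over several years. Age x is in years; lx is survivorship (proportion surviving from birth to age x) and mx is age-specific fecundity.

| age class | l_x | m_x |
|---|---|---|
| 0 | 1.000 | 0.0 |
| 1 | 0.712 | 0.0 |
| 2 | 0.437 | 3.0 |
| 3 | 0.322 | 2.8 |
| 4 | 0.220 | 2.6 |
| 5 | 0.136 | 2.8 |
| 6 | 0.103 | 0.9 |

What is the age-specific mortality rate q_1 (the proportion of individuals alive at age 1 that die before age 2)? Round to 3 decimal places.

q_1 = (l_1 − l_2) / l_1 = (0.712 − 0.437) / 0.712
     = 0.275 / 0.712 = 0.386236… → 0.386

0.386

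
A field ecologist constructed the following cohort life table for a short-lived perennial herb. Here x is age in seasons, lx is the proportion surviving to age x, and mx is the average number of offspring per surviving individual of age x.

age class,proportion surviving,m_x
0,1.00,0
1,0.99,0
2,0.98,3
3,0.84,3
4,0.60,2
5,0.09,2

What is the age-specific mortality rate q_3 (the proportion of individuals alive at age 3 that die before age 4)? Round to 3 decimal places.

0.286

q_3 = (l_3 − l_4) / l_3 = (0.84 − 0.6) / 0.84
     = 0.24 / 0.84 = 0.285714… → 0.286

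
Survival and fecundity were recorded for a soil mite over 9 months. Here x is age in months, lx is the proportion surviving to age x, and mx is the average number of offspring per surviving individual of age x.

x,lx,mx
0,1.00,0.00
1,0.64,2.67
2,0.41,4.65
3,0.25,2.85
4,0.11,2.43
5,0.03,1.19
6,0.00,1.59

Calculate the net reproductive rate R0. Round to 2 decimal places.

lx·mx by age: 0, 1.7088, 1.9065, 0.7125, 0.2673, 0.0357, 0
R0 = Σ lx·mx = 4.6308 → 4.63

4.63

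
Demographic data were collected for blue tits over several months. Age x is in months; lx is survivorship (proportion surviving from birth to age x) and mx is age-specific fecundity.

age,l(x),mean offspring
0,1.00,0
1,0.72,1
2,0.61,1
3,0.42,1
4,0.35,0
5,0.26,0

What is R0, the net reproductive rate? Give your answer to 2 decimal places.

lx·mx by age: 0, 0.72, 0.61, 0.42, 0, 0
R0 = Σ lx·mx = 1.75 → 1.75

1.75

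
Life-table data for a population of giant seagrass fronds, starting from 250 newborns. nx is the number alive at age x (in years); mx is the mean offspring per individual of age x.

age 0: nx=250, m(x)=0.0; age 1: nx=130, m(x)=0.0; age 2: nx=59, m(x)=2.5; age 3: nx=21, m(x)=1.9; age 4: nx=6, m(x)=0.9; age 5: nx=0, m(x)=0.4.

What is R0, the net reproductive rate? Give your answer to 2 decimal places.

lx = nx/n0 = nx/250: 1, 0.52, 0.236, 0.084, 0.024, 0
lx·mx by age: 0, 0, 0.59, 0.1596, 0.0216, 0
R0 = Σ lx·mx = 0.7712 → 0.77

0.77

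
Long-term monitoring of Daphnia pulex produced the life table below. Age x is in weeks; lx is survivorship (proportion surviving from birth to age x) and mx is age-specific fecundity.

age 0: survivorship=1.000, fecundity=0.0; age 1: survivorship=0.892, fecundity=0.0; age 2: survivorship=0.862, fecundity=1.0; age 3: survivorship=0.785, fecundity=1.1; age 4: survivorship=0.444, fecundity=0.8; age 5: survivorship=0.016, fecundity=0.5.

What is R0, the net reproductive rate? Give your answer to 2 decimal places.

lx·mx by age: 0, 0, 0.862, 0.8635, 0.3552, 0.008
R0 = Σ lx·mx = 2.0887 → 2.09

2.09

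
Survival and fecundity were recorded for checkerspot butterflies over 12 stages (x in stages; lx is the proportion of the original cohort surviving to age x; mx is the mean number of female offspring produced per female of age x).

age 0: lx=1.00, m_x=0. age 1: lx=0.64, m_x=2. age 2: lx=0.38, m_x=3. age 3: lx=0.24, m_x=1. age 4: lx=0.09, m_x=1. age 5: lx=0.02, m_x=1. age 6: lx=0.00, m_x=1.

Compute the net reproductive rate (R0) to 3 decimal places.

2.770

lx·mx by age: 0, 1.28, 1.14, 0.24, 0.09, 0.02, 0
R0 = Σ lx·mx = 2.77 → 2.770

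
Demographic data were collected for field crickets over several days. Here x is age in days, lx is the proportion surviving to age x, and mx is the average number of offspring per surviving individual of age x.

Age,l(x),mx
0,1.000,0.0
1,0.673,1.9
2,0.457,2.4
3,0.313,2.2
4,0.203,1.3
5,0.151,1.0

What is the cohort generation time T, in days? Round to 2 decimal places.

2.11

lx·mx: 0, 1.2787, 1.0968, 0.6886, 0.2639, 0.151 → R0 = 3.479
x·lx·mx: 0, 1.2787, 2.1936, 2.0658, 1.0556, 0.755 → Σ = 7.3487
T = 7.3487 / 3.479 = 2.112302… → 2.11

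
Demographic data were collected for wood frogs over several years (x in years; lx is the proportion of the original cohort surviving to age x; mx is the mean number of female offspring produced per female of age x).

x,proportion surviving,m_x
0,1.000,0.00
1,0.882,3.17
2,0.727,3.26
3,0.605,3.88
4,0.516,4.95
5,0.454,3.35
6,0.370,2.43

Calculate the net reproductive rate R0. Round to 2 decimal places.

12.49

lx·mx by age: 0, 2.79594, 2.37002, 2.3474, 2.5542, 1.5209, 0.8991
R0 = Σ lx·mx = 12.48756 → 12.49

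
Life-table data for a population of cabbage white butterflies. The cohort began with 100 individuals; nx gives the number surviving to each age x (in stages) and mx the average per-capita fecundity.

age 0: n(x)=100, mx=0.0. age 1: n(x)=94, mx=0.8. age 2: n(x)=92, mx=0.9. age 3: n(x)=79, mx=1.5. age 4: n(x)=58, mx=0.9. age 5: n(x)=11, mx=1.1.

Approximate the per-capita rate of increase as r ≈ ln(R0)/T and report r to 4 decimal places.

0.4827

lx = nx/n0 = nx/100: 1, 0.94, 0.92, 0.79, 0.58, 0.11
R0 = Σ lx·mx = 0 + 0.752 + 0.828 + 1.185 + 0.522 + 0.121 = 3.408
Σ x·lx·mx = 8.656; T = 8.656/3.408 = 2.53991…
r ≈ ln(R0)/T = ln(3.408)/2.53991… = 0.482744… → 0.4827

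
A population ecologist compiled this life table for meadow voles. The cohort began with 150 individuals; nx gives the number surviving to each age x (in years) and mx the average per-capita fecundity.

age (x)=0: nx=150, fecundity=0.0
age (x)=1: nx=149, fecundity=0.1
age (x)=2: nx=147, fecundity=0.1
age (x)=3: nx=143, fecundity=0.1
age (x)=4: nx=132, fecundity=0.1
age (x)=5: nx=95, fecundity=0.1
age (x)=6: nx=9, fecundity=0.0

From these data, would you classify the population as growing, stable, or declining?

lx = nx/n0 = nx/150: 1, 0.99333…, 0.98, 0.95333…, 0.88, 0.63333…, 0.06
R0 = Σ lx·mx = 0 + 0.099333… + 0.098 + 0.095333… + 0.088 + 0.063333… + 0 = 0.444…
R0 < 1, so the population is declining.

declining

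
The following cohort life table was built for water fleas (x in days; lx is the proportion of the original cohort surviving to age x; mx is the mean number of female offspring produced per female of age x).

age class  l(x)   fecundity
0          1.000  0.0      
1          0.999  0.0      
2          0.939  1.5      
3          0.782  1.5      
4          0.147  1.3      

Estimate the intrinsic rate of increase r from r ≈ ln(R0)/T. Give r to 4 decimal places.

0.3982

R0 = Σ lx·mx = 0 + 0 + 1.4085 + 1.173 + 0.1911 = 2.7726
Σ x·lx·mx = 7.1004; T = 7.1004/2.7726 = 2.56092…
r ≈ ln(R0)/T = ln(2.7726)/2.56092… = 0.398211… → 0.3982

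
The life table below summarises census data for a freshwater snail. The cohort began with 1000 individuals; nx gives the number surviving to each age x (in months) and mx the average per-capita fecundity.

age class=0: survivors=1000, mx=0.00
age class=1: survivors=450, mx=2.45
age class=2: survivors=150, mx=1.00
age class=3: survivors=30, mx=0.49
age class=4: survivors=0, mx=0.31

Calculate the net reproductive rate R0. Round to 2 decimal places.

1.27

lx = nx/n0 = nx/1000: 1, 0.45, 0.15, 0.03, 0
lx·mx by age: 0, 1.1025, 0.15, 0.0147, 0
R0 = Σ lx·mx = 1.2672 → 1.27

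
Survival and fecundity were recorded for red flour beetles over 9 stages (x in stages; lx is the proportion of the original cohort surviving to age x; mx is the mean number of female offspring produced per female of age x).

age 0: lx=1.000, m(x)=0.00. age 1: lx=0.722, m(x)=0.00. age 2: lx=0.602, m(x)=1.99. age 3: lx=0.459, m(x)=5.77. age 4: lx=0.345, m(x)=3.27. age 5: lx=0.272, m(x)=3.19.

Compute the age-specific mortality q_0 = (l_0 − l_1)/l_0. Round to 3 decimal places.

q_0 = (l_0 − l_1) / l_0 = (1 − 0.722) / 1
     = 0.278 / 1 = 0.278 → 0.278

0.278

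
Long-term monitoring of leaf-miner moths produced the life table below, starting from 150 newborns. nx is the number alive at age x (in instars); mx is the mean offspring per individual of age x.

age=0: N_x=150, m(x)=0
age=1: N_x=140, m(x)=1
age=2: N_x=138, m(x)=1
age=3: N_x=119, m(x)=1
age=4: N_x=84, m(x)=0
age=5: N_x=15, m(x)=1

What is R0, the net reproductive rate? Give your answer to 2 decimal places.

2.75

lx = nx/n0 = nx/150: 1, 0.93333…, 0.92, 0.79333…, 0.56, 0.1
lx·mx by age: 0, 0.933333…, 0.92, 0.793333…, 0, 0.1
R0 = Σ lx·mx = 2.746667… → 2.75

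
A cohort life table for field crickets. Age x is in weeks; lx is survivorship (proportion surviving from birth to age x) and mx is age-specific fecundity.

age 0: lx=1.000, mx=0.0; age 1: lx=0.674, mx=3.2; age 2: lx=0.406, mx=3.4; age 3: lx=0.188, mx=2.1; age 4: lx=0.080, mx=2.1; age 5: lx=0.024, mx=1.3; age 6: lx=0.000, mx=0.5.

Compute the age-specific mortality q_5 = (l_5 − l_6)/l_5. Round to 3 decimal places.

q_5 = (l_5 − l_6) / l_5 = (0.024 − 0) / 0.024
     = 0.024 / 0.024 = 1 → 1.000

1.000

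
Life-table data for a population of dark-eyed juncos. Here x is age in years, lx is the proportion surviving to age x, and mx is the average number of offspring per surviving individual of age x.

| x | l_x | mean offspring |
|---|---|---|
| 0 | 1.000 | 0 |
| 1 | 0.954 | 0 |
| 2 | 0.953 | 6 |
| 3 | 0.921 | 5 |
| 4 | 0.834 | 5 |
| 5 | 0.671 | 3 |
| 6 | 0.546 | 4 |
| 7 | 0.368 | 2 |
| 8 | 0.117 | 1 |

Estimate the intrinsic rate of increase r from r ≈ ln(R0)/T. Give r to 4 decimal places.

0.8161

R0 = Σ lx·mx = 0 + 0 + 5.718 + 4.605 + 4.17 + 2.013 + 2.184 + 0.736 + 0.117 = 19.543
Σ x·lx·mx = 71.188; T = 71.188/19.543 = 3.64263…
r ≈ ln(R0)/T = ln(19.543)/3.64263… = 0.816063… → 0.8161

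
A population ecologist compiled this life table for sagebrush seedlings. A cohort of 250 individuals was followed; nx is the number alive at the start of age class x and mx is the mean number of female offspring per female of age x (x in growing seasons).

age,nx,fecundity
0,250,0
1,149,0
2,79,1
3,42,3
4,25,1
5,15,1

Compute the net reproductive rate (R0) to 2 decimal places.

lx = nx/n0 = nx/250: 1, 0.596, 0.316, 0.168, 0.1, 0.06
lx·mx by age: 0, 0, 0.316, 0.504, 0.1, 0.06
R0 = Σ lx·mx = 0.98 → 0.98

0.98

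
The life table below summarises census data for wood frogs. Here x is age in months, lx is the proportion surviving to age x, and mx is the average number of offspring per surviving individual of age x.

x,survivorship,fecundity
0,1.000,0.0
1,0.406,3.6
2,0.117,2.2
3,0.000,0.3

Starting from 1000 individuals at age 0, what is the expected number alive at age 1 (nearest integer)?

Expected survivors = N0 · l_1 = 1000 × 0.406 = 406 → 406

406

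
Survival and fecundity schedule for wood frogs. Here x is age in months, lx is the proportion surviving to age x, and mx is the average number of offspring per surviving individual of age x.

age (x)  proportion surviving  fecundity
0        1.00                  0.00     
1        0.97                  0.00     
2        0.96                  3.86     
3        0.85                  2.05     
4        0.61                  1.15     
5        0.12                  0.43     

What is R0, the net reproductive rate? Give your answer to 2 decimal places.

6.20

lx·mx by age: 0, 0, 3.7056, 1.7425, 0.7015, 0.0516
R0 = Σ lx·mx = 6.2012 → 6.20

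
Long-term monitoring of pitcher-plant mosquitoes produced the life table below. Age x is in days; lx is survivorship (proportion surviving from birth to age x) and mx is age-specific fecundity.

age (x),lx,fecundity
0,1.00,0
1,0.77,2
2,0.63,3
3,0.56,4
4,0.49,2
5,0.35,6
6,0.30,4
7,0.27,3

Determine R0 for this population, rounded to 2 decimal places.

lx·mx by age: 0, 1.54, 1.89, 2.24, 0.98, 2.1, 1.2, 0.81
R0 = Σ lx·mx = 10.76 → 10.76

10.76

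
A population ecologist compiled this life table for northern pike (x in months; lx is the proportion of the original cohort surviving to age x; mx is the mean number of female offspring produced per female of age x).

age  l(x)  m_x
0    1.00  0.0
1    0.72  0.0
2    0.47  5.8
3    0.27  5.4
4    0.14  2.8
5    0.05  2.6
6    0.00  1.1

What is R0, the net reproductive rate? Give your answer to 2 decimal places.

4.71

lx·mx by age: 0, 0, 2.726, 1.458, 0.392, 0.13, 0
R0 = Σ lx·mx = 4.706 → 4.71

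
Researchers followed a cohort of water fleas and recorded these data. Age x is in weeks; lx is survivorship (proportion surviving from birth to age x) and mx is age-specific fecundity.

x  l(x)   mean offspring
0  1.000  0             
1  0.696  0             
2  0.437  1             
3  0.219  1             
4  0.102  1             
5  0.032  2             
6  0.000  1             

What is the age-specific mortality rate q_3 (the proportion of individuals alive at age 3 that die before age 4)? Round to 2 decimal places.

q_3 = (l_3 − l_4) / l_3 = (0.219 − 0.102) / 0.219
     = 0.117 / 0.219 = 0.534247… → 0.53

0.53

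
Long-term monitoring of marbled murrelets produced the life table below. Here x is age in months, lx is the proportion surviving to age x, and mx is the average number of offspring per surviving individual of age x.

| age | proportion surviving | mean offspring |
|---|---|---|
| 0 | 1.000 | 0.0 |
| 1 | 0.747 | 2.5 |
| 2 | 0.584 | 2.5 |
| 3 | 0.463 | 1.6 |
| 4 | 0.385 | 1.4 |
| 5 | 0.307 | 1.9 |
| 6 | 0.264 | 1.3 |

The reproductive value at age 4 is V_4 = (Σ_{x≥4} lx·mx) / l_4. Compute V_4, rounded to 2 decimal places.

lx·mx for x ≥ 4: 0.539, 0.5833, 0.3432 → sum = 1.4655
V_4 = 1.4655 / l_4 = 1.4655 / 0.385 = 3.806494… → 3.81

3.81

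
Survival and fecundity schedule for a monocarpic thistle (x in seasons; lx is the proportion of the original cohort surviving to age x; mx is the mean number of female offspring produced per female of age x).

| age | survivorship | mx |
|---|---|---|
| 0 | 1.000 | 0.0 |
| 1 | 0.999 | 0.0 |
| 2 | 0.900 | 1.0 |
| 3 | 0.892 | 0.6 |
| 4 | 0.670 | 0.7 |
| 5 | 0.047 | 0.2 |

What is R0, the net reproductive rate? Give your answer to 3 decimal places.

lx·mx by age: 0, 0, 0.9, 0.5352, 0.469, 0.0094
R0 = Σ lx·mx = 1.9136 → 1.914

1.914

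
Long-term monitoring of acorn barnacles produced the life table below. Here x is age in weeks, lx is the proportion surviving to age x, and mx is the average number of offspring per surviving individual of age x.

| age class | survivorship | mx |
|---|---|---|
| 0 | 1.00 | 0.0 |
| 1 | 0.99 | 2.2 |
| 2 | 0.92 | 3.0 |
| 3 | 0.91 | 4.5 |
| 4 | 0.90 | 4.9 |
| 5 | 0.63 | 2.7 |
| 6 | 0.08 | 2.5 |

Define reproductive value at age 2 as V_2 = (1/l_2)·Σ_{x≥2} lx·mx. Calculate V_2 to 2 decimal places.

14.31

lx·mx for x ≥ 2: 2.76, 4.095, 4.41, 1.701, 0.2 → sum = 13.166
V_2 = 13.166 / l_2 = 13.166 / 0.92 = 14.31087… → 14.31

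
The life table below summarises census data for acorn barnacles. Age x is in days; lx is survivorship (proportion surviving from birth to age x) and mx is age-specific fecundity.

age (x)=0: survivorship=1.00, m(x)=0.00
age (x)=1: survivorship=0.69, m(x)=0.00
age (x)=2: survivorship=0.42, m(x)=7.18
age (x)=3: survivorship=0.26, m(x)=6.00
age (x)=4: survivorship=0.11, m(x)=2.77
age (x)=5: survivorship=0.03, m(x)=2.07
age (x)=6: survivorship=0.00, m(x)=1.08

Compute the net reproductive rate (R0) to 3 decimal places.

lx·mx by age: 0, 0, 3.0156, 1.56, 0.3047, 0.0621, 0
R0 = Σ lx·mx = 4.9424 → 4.942

4.942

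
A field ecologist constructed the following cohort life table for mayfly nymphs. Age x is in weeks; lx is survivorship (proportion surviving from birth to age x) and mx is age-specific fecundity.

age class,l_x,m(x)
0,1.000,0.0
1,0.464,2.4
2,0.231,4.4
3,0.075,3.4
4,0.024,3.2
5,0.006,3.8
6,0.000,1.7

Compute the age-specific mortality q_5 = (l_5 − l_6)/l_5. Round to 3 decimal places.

1.000

q_5 = (l_5 − l_6) / l_5 = (0.006 − 0) / 0.006
     = 0.006 / 0.006 = 1 → 1.000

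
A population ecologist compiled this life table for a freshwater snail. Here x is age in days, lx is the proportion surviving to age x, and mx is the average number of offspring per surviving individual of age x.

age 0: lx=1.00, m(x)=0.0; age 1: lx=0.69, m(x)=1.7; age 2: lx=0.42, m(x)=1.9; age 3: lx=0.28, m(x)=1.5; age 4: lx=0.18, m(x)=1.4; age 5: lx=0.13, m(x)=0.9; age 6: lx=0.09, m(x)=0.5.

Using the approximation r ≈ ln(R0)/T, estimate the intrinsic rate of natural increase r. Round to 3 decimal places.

0.491

R0 = Σ lx·mx = 0 + 1.173 + 0.798 + 0.42 + 0.252 + 0.117 + 0.045 = 2.805
Σ x·lx·mx = 5.892; T = 5.892/2.805 = 2.10053…
r ≈ ln(R0)/T = ln(2.805)/2.10053… = 0.49102… → 0.491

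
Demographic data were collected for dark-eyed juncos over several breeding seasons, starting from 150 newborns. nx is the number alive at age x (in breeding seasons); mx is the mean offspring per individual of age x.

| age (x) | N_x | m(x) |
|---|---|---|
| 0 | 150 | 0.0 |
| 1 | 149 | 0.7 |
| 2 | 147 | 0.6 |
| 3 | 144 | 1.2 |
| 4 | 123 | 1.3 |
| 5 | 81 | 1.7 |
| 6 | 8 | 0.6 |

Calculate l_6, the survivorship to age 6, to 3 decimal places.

0.053

l_6 = n_6/n_0 = 8/150 = 0.053333… → 0.053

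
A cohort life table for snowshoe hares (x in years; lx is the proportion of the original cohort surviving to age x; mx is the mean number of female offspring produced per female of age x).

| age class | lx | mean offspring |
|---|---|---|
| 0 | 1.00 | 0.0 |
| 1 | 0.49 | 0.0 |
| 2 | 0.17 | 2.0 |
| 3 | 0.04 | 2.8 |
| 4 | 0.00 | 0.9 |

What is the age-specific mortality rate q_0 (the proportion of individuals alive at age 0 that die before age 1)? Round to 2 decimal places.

q_0 = (l_0 − l_1) / l_0 = (1 − 0.49) / 1
     = 0.51 / 1 = 0.51 → 0.51

0.51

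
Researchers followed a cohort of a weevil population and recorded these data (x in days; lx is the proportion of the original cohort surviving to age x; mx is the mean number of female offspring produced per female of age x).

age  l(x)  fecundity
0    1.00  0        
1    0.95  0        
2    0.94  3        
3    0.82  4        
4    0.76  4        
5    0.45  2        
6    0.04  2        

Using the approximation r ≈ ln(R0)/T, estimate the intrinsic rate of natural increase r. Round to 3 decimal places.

0.718

R0 = Σ lx·mx = 0 + 0 + 2.82 + 3.28 + 3.04 + 0.9 + 0.08 = 10.12
Σ x·lx·mx = 32.62; T = 32.62/10.12 = 3.22332…
r ≈ ln(R0)/T = ln(10.12)/3.22332… = 0.71805… → 0.718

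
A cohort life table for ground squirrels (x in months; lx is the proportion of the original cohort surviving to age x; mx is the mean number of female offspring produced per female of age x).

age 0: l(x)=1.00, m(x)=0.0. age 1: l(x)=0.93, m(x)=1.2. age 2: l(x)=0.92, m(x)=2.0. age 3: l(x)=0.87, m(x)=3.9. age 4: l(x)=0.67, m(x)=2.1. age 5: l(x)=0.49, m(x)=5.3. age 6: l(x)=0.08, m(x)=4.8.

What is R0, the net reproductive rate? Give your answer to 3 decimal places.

lx·mx by age: 0, 1.116, 1.84, 3.393, 1.407, 2.597, 0.384
R0 = Σ lx·mx = 10.737 → 10.737

10.737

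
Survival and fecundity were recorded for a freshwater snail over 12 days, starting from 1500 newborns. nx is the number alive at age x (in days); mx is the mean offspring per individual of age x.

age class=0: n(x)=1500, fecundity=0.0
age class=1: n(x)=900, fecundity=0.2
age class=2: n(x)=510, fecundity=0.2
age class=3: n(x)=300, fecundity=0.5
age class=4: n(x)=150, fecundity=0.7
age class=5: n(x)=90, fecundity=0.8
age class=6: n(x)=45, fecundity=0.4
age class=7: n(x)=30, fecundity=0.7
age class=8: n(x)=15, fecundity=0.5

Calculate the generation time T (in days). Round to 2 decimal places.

lx = nx/n0 = nx/1500: 1, 0.6, 0.34, 0.2, 0.1, 0.06, 0.03, 0.02, 0.01
lx·mx: 0, 0.12, 0.068, 0.1, 0.07, 0.048, 0.012, 0.014, 0.005 → R0 = 0.437
x·lx·mx: 0, 0.12, 0.136, 0.3, 0.28, 0.24, 0.072, 0.098, 0.04 → Σ = 1.286
T = 1.286 / 0.437 = 2.942792… → 2.94

2.94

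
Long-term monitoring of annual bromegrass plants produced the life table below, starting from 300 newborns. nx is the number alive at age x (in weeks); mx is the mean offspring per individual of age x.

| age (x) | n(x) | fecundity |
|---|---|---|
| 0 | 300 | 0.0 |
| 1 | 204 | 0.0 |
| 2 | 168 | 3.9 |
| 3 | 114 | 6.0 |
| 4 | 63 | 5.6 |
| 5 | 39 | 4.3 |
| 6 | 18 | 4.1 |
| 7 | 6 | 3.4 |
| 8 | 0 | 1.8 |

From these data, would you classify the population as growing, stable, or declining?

growing

lx = nx/n0 = nx/300: 1, 0.68, 0.56, 0.38, 0.21, 0.13, 0.06, 0.02, 0
R0 = Σ lx·mx = 0 + 0 + 2.184 + 2.28 + 1.176 + 0.559 + 0.246 + 0.068 + 0 = 6.513
R0 > 1, so the population is growing.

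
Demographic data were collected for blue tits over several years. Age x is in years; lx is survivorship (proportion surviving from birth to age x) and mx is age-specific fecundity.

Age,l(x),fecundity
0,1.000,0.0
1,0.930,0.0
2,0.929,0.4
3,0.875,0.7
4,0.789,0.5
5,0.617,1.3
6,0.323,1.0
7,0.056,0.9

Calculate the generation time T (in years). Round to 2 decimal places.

lx·mx: 0, 0, 0.3716, 0.6125, 0.3945, 0.8021, 0.323, 0.0504 → R0 = 2.5541
x·lx·mx: 0, 0, 0.7432, 1.8375, 1.578, 4.0105, 1.938, 0.3528 → Σ = 10.46
T = 10.46 / 2.5541 = 4.095376… → 4.10

4.10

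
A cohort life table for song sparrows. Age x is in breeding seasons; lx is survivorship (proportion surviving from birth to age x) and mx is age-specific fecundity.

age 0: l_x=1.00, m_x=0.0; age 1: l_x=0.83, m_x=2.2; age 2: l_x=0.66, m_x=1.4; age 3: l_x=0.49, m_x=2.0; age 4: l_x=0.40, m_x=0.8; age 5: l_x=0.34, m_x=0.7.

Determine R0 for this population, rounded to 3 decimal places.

4.288

lx·mx by age: 0, 1.826, 0.924, 0.98, 0.32, 0.238
R0 = Σ lx·mx = 4.288 → 4.288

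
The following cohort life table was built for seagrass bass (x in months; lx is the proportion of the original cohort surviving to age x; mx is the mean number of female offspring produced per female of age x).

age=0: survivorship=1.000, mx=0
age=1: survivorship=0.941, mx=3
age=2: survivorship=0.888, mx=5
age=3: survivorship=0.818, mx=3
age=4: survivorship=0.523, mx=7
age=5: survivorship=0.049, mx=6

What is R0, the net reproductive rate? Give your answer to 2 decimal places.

lx·mx by age: 0, 2.823, 4.44, 2.454, 3.661, 0.294
R0 = Σ lx·mx = 13.672 → 13.67

13.67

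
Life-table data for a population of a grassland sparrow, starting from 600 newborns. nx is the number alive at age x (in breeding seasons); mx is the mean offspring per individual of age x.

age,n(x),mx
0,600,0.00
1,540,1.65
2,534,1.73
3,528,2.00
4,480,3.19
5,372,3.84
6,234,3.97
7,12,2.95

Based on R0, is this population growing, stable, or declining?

lx = nx/n0 = nx/600: 1, 0.9, 0.89, 0.88, 0.8, 0.62, 0.39, 0.02
R0 = Σ lx·mx = 0 + 1.485 + 1.5397 + 1.76 + 2.552 + 2.3808 + 1.5483 + 0.059 = 11.3248
R0 > 1, so the population is growing.

growing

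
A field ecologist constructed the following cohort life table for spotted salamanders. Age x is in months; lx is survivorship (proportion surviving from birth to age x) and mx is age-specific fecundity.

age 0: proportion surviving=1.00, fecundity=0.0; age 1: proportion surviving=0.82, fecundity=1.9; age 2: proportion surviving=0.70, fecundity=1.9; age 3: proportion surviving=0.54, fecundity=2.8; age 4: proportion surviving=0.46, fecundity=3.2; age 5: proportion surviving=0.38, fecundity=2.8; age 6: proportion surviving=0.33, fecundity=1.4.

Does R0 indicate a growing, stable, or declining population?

R0 = Σ lx·mx = 0 + 1.558 + 1.33 + 1.512 + 1.472 + 1.064 + 0.462 = 7.398
R0 > 1, so the population is growing.

growing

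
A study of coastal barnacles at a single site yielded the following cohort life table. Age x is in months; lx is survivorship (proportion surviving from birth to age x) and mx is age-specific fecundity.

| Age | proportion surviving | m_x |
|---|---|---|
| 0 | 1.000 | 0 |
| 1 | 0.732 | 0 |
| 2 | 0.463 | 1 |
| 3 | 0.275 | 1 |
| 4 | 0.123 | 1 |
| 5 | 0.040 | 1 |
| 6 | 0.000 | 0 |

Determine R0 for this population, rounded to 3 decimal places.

lx·mx by age: 0, 0, 0.463, 0.275, 0.123, 0.04, 0
R0 = Σ lx·mx = 0.901 → 0.901

0.901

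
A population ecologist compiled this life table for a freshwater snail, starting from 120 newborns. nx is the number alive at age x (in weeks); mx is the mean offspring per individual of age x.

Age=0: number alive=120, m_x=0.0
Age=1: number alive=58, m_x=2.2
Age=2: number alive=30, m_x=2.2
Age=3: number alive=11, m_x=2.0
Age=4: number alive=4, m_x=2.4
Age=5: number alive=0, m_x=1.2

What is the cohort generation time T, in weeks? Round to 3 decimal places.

1.616

lx = nx/n0 = nx/120: 1, 0.48333…, 0.25, 0.09167…, 0.03333…, 0
lx·mx: 0, 1.063333…, 0.55, 0.183333…, 0.08…, 0 → R0 = 1.876667…
x·lx·mx: 0, 1.063333…, 1.1, 0.55…, 0.32…, 0 → Σ = 3.033333…
T = 3.033333… / 1.876667… = 1.616341… → 1.616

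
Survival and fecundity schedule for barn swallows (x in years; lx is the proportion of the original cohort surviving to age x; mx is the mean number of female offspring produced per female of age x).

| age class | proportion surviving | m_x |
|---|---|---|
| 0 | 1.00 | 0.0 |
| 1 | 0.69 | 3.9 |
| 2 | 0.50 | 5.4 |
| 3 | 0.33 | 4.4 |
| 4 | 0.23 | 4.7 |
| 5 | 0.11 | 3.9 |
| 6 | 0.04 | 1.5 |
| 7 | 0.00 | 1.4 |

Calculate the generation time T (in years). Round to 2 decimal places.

2.29

lx·mx: 0, 2.691, 2.7, 1.452, 1.081, 0.429, 0.06, 0 → R0 = 8.413
x·lx·mx: 0, 2.691, 5.4, 4.356, 4.324, 2.145, 0.36, 0 → Σ = 19.276
T = 19.276 / 8.413 = 2.291216… → 2.29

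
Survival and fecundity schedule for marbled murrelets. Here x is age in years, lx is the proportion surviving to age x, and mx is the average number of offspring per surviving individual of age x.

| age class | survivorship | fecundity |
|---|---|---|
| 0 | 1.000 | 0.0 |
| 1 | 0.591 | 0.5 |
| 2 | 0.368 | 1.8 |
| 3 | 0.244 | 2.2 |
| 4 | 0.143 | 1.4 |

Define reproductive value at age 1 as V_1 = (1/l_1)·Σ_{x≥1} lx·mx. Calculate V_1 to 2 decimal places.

lx·mx for x ≥ 1: 0.2955, 0.6624, 0.5368, 0.2002 → sum = 1.6949
V_1 = 1.6949 / l_1 = 1.6949 / 0.591 = 2.867851… → 2.87

2.87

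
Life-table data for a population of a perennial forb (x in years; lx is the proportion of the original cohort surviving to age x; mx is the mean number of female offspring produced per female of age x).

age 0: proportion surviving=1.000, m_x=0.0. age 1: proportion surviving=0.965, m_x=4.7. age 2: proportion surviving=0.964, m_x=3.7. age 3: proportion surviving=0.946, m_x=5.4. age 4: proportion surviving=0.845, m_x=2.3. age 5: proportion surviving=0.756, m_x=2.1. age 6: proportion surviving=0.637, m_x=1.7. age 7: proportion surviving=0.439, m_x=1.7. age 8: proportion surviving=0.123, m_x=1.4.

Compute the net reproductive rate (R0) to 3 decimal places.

lx·mx by age: 0, 4.5355, 3.5668, 5.1084, 1.9435, 1.5876, 1.0829, 0.7463, 0.1722
R0 = Σ lx·mx = 18.7432 → 18.743

18.743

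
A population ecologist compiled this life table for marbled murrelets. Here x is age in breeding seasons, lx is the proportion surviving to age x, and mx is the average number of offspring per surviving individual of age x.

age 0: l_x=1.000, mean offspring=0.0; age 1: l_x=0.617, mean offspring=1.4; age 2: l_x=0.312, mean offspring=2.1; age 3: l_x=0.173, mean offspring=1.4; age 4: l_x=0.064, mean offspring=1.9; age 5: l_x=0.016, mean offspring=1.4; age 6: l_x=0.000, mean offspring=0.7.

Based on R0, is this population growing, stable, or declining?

R0 = Σ lx·mx = 0 + 0.8638 + 0.6552 + 0.2422 + 0.1216 + 0.0224 + 0 = 1.9052
R0 > 1, so the population is growing.

growing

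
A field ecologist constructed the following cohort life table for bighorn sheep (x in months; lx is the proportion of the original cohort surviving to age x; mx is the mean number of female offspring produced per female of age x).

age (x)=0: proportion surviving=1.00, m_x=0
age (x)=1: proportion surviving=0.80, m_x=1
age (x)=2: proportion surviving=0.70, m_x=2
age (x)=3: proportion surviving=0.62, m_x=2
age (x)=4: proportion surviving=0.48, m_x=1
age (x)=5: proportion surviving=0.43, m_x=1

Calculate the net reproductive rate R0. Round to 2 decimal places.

4.35

lx·mx by age: 0, 0.8, 1.4, 1.24, 0.48, 0.43
R0 = Σ lx·mx = 4.35 → 4.35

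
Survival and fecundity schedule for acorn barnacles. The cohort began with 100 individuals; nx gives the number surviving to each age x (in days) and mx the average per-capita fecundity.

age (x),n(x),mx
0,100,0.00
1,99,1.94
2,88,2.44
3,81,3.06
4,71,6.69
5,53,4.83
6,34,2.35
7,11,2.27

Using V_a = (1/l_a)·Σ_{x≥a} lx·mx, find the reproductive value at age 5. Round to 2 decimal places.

lx = nx/n0 = nx/100: 1, 0.99, 0.88, 0.81, 0.71, 0.53, 0.34, 0.11
lx·mx for x ≥ 5: 2.5599, 0.799, 0.2497 → sum = 3.6086
V_5 = 3.6086 / l_5 = 3.6086 / 0.53 = 6.808679… → 6.81

6.81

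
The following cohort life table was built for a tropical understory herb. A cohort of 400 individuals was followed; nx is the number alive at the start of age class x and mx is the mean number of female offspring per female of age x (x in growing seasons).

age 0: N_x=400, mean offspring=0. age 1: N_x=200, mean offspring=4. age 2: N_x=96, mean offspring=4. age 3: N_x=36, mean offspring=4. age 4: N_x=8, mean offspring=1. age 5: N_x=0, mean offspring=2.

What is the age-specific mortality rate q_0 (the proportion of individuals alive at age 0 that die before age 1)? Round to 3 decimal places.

0.500

lx = nx/n0 = nx/400: 1, 0.5, 0.24, 0.09, 0.02, 0
q_0 = (l_0 − l_1) / l_0 = (1 − 0.5) / 1
     = 0.5 / 1 = 0.5 → 0.500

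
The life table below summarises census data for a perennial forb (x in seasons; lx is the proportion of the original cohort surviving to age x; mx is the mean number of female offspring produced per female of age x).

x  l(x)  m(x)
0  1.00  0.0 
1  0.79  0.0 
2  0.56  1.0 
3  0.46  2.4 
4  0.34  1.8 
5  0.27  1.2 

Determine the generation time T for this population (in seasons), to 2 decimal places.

3.27

lx·mx: 0, 0, 0.56, 1.104, 0.612, 0.324 → R0 = 2.6
x·lx·mx: 0, 0, 1.12, 3.312, 2.448, 1.62 → Σ = 8.5
T = 8.5 / 2.6 = 3.269231… → 3.27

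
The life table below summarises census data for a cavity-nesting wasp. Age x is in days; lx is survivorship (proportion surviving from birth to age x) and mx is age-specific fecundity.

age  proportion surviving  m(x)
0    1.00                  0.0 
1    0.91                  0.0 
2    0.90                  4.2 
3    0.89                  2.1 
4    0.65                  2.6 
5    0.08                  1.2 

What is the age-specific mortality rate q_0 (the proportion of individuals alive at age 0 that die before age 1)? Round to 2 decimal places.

q_0 = (l_0 − l_1) / l_0 = (1 − 0.91) / 1
     = 0.09 / 1 = 0.09 → 0.09

0.09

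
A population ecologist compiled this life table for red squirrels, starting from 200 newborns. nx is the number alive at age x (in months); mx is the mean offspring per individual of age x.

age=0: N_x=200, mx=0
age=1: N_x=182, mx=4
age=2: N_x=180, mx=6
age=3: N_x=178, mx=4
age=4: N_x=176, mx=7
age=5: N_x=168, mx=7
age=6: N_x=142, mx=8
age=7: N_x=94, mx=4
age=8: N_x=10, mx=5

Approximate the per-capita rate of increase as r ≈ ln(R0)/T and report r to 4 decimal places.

0.8794

lx = nx/n0 = nx/200: 1, 0.91, 0.9, 0.89, 0.88, 0.84, 0.71, 0.47, 0.05
R0 = Σ lx·mx = 0 + 3.64 + 5.4 + 3.56 + 6.16 + 5.88 + 5.68 + 1.88 + 0.25 = 32.45
Σ x·lx·mx = 128.4; T = 128.4/32.45 = 3.95686…
r ≈ ln(R0)/T = ln(32.45)/3.95686… = 0.87941… → 0.8794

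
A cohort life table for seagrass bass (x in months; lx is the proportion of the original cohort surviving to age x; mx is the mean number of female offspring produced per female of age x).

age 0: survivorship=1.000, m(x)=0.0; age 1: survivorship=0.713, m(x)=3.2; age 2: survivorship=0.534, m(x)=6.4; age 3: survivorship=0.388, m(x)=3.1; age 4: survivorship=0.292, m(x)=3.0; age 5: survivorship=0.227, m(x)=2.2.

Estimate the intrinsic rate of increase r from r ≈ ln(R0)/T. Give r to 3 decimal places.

0.934

R0 = Σ lx·mx = 0 + 2.2816 + 3.4176 + 1.2028 + 0.876 + 0.4994 = 8.2774
Σ x·lx·mx = 18.7262; T = 18.7262/8.2774 = 2.26233…
r ≈ ln(R0)/T = ln(8.2774)/2.26233… = 0.93423… → 0.934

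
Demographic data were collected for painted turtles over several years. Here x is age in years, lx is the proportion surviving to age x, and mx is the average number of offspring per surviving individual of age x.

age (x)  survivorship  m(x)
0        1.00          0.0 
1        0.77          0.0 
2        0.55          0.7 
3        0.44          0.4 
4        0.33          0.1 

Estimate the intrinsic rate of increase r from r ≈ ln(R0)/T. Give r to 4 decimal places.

R0 = Σ lx·mx = 0 + 0 + 0.385 + 0.176 + 0.033 = 0.594
Σ x·lx·mx = 1.43; T = 1.43/0.594 = 2.40741…
r ≈ ln(R0)/T = ln(0.594)/2.40741… = -0.216364… → -0.2164

-0.2164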